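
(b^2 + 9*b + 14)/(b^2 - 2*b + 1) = (b^2 + 9*b + 14)/(b^2 - 2*b + 1)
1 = 1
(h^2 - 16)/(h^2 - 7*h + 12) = (h + 4)/(h - 3)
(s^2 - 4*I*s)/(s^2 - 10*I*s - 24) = s/(s - 6*I)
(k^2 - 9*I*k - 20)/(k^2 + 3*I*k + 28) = (k - 5*I)/(k + 7*I)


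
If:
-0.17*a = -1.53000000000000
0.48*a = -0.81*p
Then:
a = 9.00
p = -5.33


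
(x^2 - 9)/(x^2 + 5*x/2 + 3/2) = 2*(x^2 - 9)/(2*x^2 + 5*x + 3)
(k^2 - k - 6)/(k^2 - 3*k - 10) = (k - 3)/(k - 5)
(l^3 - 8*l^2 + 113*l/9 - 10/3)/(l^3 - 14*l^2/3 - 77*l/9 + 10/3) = (3*l - 5)/(3*l + 5)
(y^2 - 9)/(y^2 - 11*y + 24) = (y + 3)/(y - 8)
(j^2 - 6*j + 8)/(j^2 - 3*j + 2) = (j - 4)/(j - 1)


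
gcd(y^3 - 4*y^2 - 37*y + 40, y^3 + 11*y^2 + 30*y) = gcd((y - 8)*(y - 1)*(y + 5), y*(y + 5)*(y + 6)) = y + 5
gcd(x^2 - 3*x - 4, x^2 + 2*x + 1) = x + 1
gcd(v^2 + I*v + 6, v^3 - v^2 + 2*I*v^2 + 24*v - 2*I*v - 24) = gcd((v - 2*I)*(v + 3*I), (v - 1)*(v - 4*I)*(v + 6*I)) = 1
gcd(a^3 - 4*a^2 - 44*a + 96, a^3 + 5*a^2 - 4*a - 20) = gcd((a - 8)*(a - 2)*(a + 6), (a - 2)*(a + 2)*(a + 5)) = a - 2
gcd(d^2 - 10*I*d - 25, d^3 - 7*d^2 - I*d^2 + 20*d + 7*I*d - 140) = d - 5*I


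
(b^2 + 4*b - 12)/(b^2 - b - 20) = (-b^2 - 4*b + 12)/(-b^2 + b + 20)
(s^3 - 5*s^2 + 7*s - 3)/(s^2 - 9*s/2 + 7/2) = 2*(s^2 - 4*s + 3)/(2*s - 7)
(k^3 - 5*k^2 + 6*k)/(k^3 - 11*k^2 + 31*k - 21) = k*(k - 2)/(k^2 - 8*k + 7)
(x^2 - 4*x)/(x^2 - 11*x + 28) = x/(x - 7)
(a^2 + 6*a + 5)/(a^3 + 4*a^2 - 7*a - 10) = 1/(a - 2)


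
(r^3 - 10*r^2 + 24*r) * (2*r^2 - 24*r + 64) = 2*r^5 - 44*r^4 + 352*r^3 - 1216*r^2 + 1536*r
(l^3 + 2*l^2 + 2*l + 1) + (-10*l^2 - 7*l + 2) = l^3 - 8*l^2 - 5*l + 3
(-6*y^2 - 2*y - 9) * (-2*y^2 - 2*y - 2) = 12*y^4 + 16*y^3 + 34*y^2 + 22*y + 18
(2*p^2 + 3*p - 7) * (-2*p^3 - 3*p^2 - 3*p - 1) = -4*p^5 - 12*p^4 - p^3 + 10*p^2 + 18*p + 7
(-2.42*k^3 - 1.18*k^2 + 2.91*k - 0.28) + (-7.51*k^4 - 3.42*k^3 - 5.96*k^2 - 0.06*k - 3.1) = -7.51*k^4 - 5.84*k^3 - 7.14*k^2 + 2.85*k - 3.38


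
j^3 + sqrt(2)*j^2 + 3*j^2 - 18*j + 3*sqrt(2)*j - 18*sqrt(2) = (j - 3)*(j + 6)*(j + sqrt(2))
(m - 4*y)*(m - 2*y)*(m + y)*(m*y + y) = m^4*y - 5*m^3*y^2 + m^3*y + 2*m^2*y^3 - 5*m^2*y^2 + 8*m*y^4 + 2*m*y^3 + 8*y^4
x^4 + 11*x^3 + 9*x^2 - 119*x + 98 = (x - 2)*(x - 1)*(x + 7)^2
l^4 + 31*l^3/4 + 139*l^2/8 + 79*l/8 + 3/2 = (l + 1/4)*(l + 1/2)*(l + 3)*(l + 4)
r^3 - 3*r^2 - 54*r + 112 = (r - 8)*(r - 2)*(r + 7)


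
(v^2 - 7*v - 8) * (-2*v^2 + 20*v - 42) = -2*v^4 + 34*v^3 - 166*v^2 + 134*v + 336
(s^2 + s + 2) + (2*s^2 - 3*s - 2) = 3*s^2 - 2*s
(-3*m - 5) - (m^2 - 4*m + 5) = -m^2 + m - 10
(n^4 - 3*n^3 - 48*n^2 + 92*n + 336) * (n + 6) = n^5 + 3*n^4 - 66*n^3 - 196*n^2 + 888*n + 2016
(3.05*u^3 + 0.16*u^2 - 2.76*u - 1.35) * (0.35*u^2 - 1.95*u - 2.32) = 1.0675*u^5 - 5.8915*u^4 - 8.354*u^3 + 4.5383*u^2 + 9.0357*u + 3.132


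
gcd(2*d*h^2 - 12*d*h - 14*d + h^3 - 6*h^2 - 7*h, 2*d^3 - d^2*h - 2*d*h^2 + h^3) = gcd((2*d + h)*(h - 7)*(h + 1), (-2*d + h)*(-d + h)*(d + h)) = 1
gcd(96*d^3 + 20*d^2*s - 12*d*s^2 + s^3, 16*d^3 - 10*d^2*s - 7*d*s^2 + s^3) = -16*d^2 - 6*d*s + s^2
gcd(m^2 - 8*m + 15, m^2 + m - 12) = m - 3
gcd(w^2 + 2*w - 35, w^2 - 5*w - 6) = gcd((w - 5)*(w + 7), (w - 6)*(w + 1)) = 1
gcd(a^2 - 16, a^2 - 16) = a^2 - 16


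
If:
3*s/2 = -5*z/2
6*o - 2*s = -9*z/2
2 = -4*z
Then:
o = 47/72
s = 5/6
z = -1/2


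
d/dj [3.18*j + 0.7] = 3.18000000000000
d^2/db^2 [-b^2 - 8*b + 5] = -2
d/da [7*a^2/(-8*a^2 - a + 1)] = 7*a*(2 - a)/(64*a^4 + 16*a^3 - 15*a^2 - 2*a + 1)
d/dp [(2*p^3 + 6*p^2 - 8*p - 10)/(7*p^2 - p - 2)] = 2*(7*p^4 - 2*p^3 + 19*p^2 + 58*p + 3)/(49*p^4 - 14*p^3 - 27*p^2 + 4*p + 4)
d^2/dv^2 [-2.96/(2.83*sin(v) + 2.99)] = (23.706344*sin(v)^2 - 25.046632*sin(v) - 47.412688)/(2.83*sin(v) + 2.99)^3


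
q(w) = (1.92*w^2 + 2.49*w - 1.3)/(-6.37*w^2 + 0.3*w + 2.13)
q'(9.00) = 0.00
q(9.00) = -0.35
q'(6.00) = 0.01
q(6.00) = -0.37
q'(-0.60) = 141.28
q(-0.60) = 6.13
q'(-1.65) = 0.26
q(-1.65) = 0.01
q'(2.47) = 0.07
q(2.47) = -0.46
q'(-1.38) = 0.45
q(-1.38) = 0.10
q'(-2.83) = 0.07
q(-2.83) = -0.14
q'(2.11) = 0.09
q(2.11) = -0.49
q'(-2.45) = 0.09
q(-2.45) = -0.11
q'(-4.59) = 0.02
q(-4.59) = -0.21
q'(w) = (3.84*w + 2.49)/(-6.37*w^2 + 0.3*w + 2.13) + (12.74*w - 0.3)*(1.92*w^2 + 2.49*w - 1.3)/(-6.37*w^2 + 0.3*w + 2.13)^2 = (16.4373*w^2 - 8.3828*w + 5.6937)/(40.5769*w^4 - 3.822*w^3 - 27.0462*w^2 + 1.278*w + 4.5369)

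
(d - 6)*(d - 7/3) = d^2 - 25*d/3 + 14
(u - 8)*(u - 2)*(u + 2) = u^3 - 8*u^2 - 4*u + 32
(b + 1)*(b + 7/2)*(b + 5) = b^3 + 19*b^2/2 + 26*b + 35/2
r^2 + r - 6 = (r - 2)*(r + 3)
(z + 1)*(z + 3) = z^2 + 4*z + 3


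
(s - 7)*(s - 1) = s^2 - 8*s + 7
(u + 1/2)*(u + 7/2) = u^2 + 4*u + 7/4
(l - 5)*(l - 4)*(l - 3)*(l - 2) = l^4 - 14*l^3 + 71*l^2 - 154*l + 120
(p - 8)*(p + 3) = p^2 - 5*p - 24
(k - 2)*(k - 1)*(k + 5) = k^3 + 2*k^2 - 13*k + 10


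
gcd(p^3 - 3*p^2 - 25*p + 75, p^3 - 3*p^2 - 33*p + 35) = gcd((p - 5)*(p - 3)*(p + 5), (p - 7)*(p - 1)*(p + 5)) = p + 5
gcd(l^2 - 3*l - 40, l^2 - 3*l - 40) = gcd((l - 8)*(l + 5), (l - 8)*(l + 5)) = l^2 - 3*l - 40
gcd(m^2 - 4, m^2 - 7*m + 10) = m - 2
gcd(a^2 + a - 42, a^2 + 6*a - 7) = a + 7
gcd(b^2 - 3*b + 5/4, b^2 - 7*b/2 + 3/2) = b - 1/2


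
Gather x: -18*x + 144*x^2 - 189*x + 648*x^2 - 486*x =792*x^2 - 693*x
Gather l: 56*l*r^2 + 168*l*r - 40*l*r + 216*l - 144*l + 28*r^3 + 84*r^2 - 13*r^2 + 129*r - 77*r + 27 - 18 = l*(56*r^2 + 128*r + 72) + 28*r^3 + 71*r^2 + 52*r + 9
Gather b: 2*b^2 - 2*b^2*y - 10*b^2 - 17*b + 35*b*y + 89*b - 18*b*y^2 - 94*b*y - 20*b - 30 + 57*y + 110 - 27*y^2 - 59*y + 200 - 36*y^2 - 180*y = b^2*(-2*y - 8) + b*(-18*y^2 - 59*y + 52) - 63*y^2 - 182*y + 280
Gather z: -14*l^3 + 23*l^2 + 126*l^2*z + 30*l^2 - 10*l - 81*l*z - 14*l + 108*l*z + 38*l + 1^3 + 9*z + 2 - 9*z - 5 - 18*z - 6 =-14*l^3 + 53*l^2 + 14*l + z*(126*l^2 + 27*l - 18) - 8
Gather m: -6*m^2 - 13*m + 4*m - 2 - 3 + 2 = -6*m^2 - 9*m - 3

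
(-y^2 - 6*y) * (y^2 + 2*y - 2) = -y^4 - 8*y^3 - 10*y^2 + 12*y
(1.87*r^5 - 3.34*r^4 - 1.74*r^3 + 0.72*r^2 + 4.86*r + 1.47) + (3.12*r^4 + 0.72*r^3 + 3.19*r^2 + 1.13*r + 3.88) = 1.87*r^5 - 0.22*r^4 - 1.02*r^3 + 3.91*r^2 + 5.99*r + 5.35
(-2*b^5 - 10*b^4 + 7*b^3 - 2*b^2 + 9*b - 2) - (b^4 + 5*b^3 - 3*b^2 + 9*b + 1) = -2*b^5 - 11*b^4 + 2*b^3 + b^2 - 3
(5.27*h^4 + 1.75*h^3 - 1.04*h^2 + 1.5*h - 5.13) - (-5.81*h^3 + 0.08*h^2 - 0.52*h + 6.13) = 5.27*h^4 + 7.56*h^3 - 1.12*h^2 + 2.02*h - 11.26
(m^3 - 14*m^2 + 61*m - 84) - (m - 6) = m^3 - 14*m^2 + 60*m - 78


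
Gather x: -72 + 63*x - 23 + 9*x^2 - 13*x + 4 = 9*x^2 + 50*x - 91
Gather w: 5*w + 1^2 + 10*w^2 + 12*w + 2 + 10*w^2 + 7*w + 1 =20*w^2 + 24*w + 4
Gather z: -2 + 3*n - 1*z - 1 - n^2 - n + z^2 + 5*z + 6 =-n^2 + 2*n + z^2 + 4*z + 3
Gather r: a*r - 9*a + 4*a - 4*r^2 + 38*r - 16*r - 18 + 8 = -5*a - 4*r^2 + r*(a + 22) - 10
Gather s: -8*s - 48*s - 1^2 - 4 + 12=7 - 56*s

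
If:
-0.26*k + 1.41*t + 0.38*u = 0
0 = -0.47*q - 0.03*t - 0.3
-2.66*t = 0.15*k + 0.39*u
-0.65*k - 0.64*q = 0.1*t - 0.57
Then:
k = 1.55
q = -0.60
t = -0.53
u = 3.04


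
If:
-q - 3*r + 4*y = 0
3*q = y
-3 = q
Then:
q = -3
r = -11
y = -9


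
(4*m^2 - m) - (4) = 4*m^2 - m - 4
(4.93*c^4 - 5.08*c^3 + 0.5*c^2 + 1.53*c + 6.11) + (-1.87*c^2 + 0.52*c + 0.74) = 4.93*c^4 - 5.08*c^3 - 1.37*c^2 + 2.05*c + 6.85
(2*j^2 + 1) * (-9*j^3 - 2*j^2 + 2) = -18*j^5 - 4*j^4 - 9*j^3 + 2*j^2 + 2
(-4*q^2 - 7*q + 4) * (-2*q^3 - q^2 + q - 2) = 8*q^5 + 18*q^4 - 5*q^3 - 3*q^2 + 18*q - 8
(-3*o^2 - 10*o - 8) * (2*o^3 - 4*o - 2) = -6*o^5 - 20*o^4 - 4*o^3 + 46*o^2 + 52*o + 16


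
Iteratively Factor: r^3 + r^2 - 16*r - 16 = (r + 4)*(r^2 - 3*r - 4) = (r - 4)*(r + 4)*(r + 1)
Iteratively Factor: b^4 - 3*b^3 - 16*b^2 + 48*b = (b + 4)*(b^3 - 7*b^2 + 12*b) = (b - 4)*(b + 4)*(b^2 - 3*b) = (b - 4)*(b - 3)*(b + 4)*(b)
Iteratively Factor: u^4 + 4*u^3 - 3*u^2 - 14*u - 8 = (u + 4)*(u^3 - 3*u - 2) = (u - 2)*(u + 4)*(u^2 + 2*u + 1) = (u - 2)*(u + 1)*(u + 4)*(u + 1)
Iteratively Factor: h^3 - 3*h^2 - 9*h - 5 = (h + 1)*(h^2 - 4*h - 5) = (h - 5)*(h + 1)*(h + 1)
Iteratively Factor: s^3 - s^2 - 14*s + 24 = (s - 3)*(s^2 + 2*s - 8) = (s - 3)*(s - 2)*(s + 4)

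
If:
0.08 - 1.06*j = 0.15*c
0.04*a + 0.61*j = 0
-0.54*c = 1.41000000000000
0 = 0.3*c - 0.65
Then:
No Solution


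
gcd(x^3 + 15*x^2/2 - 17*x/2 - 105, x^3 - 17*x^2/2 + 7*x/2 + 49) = x - 7/2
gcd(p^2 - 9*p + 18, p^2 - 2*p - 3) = p - 3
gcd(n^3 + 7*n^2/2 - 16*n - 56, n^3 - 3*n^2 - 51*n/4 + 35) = n^2 - n/2 - 14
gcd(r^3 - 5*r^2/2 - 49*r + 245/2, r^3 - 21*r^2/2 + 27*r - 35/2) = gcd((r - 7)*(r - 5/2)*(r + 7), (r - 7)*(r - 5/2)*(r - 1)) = r^2 - 19*r/2 + 35/2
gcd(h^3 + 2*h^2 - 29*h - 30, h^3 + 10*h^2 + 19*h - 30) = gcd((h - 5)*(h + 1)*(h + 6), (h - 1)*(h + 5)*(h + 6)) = h + 6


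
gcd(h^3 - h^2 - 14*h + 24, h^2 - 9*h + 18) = h - 3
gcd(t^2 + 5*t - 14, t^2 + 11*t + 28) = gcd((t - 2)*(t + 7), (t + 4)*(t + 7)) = t + 7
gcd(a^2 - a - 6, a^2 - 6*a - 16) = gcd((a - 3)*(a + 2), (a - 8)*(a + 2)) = a + 2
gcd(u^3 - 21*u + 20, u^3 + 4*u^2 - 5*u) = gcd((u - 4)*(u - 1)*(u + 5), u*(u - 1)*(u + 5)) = u^2 + 4*u - 5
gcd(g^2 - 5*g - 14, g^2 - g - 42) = g - 7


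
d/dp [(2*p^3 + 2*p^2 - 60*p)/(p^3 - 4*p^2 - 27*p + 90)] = 2*(-5*p^4 + 6*p^3 + 123*p^2 + 180*p - 2700)/(p^6 - 8*p^5 - 38*p^4 + 396*p^3 + 9*p^2 - 4860*p + 8100)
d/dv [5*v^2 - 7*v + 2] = 10*v - 7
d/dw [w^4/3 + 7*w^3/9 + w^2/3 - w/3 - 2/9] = 4*w^3/3 + 7*w^2/3 + 2*w/3 - 1/3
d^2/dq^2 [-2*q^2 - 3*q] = -4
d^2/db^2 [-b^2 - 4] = -2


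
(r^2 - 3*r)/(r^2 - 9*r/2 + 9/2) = 2*r/(2*r - 3)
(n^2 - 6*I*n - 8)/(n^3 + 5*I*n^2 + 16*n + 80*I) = (n - 2*I)/(n^2 + 9*I*n - 20)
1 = 1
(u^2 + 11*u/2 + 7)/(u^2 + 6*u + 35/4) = 2*(u + 2)/(2*u + 5)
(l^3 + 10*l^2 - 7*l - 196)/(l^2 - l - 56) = (l^2 + 3*l - 28)/(l - 8)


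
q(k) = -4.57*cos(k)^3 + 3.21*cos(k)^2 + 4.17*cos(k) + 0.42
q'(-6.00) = 0.64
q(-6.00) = 3.34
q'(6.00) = -0.64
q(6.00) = 3.34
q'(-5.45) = -1.69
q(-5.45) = 3.29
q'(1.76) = -2.43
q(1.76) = -0.22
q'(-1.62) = 3.82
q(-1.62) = 0.22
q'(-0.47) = -0.45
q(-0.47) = 3.45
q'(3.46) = -4.47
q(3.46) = 3.27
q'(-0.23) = -0.59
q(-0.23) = 3.30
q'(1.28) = -4.68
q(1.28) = 1.77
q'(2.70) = 5.49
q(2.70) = 2.65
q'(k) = 13.71*sin(k)*cos(k)^2 - 6.42*sin(k)*cos(k) - 4.17*sin(k)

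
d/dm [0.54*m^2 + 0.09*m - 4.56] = 1.08*m + 0.09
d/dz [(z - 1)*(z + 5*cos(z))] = z + (1 - z)*(5*sin(z) - 1) + 5*cos(z)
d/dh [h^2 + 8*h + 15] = 2*h + 8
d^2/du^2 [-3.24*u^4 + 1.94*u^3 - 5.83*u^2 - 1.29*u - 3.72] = -38.88*u^2 + 11.64*u - 11.66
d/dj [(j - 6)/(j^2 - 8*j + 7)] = (j^2 - 8*j - 2*(j - 6)*(j - 4) + 7)/(j^2 - 8*j + 7)^2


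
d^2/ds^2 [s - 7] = 0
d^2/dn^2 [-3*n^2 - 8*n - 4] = -6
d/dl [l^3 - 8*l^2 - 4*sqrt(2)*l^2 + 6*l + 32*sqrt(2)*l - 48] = 3*l^2 - 16*l - 8*sqrt(2)*l + 6 + 32*sqrt(2)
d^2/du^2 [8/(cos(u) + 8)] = 8*(sin(u)^2 + 8*cos(u) + 1)/(cos(u) + 8)^3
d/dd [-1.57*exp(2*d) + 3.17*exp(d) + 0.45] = (3.17 - 3.14*exp(d))*exp(d)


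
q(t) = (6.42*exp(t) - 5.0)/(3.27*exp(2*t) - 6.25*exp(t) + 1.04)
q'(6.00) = 0.00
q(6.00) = 0.00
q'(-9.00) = 0.00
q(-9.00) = -4.81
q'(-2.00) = -43.05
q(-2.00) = -16.26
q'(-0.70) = -4.24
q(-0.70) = 1.44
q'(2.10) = -0.33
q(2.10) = 0.28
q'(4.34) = -0.03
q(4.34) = 0.03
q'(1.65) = -0.68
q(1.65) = 0.50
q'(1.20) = -1.83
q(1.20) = 1.00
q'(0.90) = -5.89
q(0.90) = 1.98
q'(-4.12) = -0.44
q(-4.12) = -5.21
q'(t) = (6.42*exp(t) - 5.0)*(-6.54*exp(2*t) + 6.25*exp(t))/(3.27*exp(2*t) - 6.25*exp(t) + 1.04)^2 + 6.42*exp(t)/(3.27*exp(2*t) - 6.25*exp(t) + 1.04)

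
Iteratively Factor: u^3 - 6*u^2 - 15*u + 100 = (u - 5)*(u^2 - u - 20) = (u - 5)*(u + 4)*(u - 5)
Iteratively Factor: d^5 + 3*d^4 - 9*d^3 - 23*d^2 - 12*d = (d)*(d^4 + 3*d^3 - 9*d^2 - 23*d - 12) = d*(d - 3)*(d^3 + 6*d^2 + 9*d + 4) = d*(d - 3)*(d + 1)*(d^2 + 5*d + 4) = d*(d - 3)*(d + 1)*(d + 4)*(d + 1)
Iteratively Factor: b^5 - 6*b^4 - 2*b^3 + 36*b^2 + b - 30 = (b - 1)*(b^4 - 5*b^3 - 7*b^2 + 29*b + 30) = (b - 1)*(b + 1)*(b^3 - 6*b^2 - b + 30) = (b - 5)*(b - 1)*(b + 1)*(b^2 - b - 6) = (b - 5)*(b - 3)*(b - 1)*(b + 1)*(b + 2)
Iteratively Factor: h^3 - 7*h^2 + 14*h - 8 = (h - 4)*(h^2 - 3*h + 2) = (h - 4)*(h - 2)*(h - 1)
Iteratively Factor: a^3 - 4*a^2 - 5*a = (a + 1)*(a^2 - 5*a) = (a - 5)*(a + 1)*(a)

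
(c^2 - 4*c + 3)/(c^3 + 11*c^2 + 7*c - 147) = (c - 1)/(c^2 + 14*c + 49)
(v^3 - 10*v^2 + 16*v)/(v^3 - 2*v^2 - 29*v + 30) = v*(v^2 - 10*v + 16)/(v^3 - 2*v^2 - 29*v + 30)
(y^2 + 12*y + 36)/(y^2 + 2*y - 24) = (y + 6)/(y - 4)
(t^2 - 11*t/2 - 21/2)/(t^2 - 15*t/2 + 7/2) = (2*t + 3)/(2*t - 1)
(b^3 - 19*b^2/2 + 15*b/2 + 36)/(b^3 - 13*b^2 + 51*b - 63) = (b^2 - 13*b/2 - 12)/(b^2 - 10*b + 21)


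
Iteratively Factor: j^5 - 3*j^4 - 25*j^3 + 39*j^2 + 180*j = (j + 3)*(j^4 - 6*j^3 - 7*j^2 + 60*j) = j*(j + 3)*(j^3 - 6*j^2 - 7*j + 60) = j*(j - 5)*(j + 3)*(j^2 - j - 12) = j*(j - 5)*(j + 3)^2*(j - 4)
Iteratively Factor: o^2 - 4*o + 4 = (o - 2)*(o - 2)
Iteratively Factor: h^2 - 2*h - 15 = (h - 5)*(h + 3)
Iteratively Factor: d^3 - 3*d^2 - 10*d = (d + 2)*(d^2 - 5*d) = d*(d + 2)*(d - 5)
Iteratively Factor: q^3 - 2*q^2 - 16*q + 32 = (q - 2)*(q^2 - 16) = (q - 2)*(q + 4)*(q - 4)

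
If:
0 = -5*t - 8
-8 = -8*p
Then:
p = 1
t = -8/5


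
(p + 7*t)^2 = p^2 + 14*p*t + 49*t^2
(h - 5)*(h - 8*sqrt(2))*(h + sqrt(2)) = h^3 - 7*sqrt(2)*h^2 - 5*h^2 - 16*h + 35*sqrt(2)*h + 80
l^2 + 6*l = l*(l + 6)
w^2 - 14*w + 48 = (w - 8)*(w - 6)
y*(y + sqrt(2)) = y^2 + sqrt(2)*y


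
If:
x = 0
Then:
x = 0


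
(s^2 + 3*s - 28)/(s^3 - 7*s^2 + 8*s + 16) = (s + 7)/(s^2 - 3*s - 4)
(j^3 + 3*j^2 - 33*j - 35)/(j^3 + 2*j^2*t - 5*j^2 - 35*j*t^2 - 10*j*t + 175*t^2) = (-j^2 - 8*j - 7)/(-j^2 - 2*j*t + 35*t^2)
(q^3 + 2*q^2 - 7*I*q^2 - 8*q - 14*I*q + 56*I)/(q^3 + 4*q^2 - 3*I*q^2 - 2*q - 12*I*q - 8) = (q^2 - q*(2 + 7*I) + 14*I)/(q^2 - 3*I*q - 2)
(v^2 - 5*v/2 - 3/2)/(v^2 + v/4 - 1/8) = 4*(v - 3)/(4*v - 1)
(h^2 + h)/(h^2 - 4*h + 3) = h*(h + 1)/(h^2 - 4*h + 3)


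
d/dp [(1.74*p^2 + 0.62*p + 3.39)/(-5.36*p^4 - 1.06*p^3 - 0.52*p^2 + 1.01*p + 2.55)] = (18.6528*p^5 + 11.814*p^4 + 73.996*p^3 + 12.86*p^2 + 12.3996*p - 1.8429)/(28.7296*p^8 + 11.3632*p^7 + 6.698*p^6 - 9.7248*p^5 - 29.2068*p^4 - 6.4564*p^3 - 1.6319*p^2 + 5.151*p + 6.5025)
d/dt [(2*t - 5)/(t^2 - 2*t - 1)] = 2*(-t^2 + 5*t - 6)/(t^4 - 4*t^3 + 2*t^2 + 4*t + 1)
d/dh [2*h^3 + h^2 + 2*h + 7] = 6*h^2 + 2*h + 2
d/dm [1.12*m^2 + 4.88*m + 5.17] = 2.24*m + 4.88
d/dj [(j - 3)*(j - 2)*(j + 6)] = 3*j^2 + 2*j - 24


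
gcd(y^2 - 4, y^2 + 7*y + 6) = 1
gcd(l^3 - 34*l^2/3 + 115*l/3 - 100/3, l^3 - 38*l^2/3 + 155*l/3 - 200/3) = l^2 - 10*l + 25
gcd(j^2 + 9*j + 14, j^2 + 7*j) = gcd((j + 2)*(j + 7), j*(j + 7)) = j + 7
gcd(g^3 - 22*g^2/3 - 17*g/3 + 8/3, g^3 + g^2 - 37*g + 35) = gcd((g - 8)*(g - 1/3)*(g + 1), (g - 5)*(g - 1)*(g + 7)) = 1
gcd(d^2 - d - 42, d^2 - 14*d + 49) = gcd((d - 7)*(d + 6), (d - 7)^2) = d - 7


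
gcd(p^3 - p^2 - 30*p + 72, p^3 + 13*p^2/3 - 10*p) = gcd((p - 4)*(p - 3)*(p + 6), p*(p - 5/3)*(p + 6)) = p + 6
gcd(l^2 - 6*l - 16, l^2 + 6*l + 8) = l + 2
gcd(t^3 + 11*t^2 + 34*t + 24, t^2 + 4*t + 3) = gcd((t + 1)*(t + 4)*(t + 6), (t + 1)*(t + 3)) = t + 1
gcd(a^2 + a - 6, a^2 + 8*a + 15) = a + 3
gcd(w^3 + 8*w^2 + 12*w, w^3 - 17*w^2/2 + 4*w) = w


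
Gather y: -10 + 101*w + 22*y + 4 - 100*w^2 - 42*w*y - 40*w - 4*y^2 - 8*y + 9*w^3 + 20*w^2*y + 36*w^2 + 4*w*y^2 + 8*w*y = 9*w^3 - 64*w^2 + 61*w + y^2*(4*w - 4) + y*(20*w^2 - 34*w + 14) - 6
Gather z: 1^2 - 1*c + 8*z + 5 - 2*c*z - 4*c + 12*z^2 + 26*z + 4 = -5*c + 12*z^2 + z*(34 - 2*c) + 10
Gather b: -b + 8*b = 7*b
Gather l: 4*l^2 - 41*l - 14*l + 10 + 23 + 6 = 4*l^2 - 55*l + 39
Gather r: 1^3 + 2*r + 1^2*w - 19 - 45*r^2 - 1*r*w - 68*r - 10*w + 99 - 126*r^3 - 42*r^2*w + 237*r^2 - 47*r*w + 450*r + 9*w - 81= -126*r^3 + r^2*(192 - 42*w) + r*(384 - 48*w)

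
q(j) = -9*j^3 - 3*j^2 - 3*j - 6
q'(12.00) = -3963.00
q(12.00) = -16026.00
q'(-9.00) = -2136.00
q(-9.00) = 6339.00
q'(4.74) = -638.07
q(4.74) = -1046.09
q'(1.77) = -98.21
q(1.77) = -70.62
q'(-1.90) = -89.07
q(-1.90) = 50.60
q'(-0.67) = -11.10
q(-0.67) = -2.63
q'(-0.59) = -8.86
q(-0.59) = -3.43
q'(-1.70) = -70.83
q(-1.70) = 34.65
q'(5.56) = -871.03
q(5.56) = -1662.34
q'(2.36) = -167.54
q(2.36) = -148.09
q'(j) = -27*j^2 - 6*j - 3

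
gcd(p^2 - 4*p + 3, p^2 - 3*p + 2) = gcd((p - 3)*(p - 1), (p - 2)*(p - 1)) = p - 1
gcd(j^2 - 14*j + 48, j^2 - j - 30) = j - 6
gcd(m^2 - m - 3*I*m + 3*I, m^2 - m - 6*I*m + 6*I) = m - 1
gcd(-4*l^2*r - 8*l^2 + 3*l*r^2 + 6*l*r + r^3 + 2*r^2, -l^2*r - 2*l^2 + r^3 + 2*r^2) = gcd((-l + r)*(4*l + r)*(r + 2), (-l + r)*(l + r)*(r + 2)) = -l*r - 2*l + r^2 + 2*r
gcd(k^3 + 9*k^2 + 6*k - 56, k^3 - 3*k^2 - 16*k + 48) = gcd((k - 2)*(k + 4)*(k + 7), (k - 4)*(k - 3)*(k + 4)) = k + 4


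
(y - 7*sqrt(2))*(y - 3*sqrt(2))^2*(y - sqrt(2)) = y^4 - 14*sqrt(2)*y^3 + 128*y^2 - 228*sqrt(2)*y + 252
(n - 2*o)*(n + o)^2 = n^3 - 3*n*o^2 - 2*o^3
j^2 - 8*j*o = j*(j - 8*o)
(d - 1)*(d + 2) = d^2 + d - 2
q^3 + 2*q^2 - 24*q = q*(q - 4)*(q + 6)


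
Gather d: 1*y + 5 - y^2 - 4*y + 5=-y^2 - 3*y + 10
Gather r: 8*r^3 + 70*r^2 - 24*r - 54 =8*r^3 + 70*r^2 - 24*r - 54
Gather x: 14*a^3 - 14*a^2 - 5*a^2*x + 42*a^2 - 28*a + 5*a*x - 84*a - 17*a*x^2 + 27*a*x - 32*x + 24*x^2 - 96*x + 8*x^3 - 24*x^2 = 14*a^3 + 28*a^2 - 17*a*x^2 - 112*a + 8*x^3 + x*(-5*a^2 + 32*a - 128)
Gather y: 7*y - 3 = 7*y - 3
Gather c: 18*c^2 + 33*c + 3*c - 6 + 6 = 18*c^2 + 36*c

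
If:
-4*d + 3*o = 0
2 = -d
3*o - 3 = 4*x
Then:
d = -2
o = -8/3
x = -11/4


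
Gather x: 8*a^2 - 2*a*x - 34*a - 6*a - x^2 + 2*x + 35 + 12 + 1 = 8*a^2 - 40*a - x^2 + x*(2 - 2*a) + 48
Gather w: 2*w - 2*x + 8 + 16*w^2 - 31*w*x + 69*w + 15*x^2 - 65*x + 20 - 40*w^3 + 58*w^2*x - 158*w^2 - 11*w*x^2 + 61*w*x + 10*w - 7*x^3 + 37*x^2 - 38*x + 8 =-40*w^3 + w^2*(58*x - 142) + w*(-11*x^2 + 30*x + 81) - 7*x^3 + 52*x^2 - 105*x + 36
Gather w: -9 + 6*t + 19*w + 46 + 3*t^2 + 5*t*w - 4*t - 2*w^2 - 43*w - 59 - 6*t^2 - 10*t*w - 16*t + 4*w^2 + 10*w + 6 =-3*t^2 - 14*t + 2*w^2 + w*(-5*t - 14) - 16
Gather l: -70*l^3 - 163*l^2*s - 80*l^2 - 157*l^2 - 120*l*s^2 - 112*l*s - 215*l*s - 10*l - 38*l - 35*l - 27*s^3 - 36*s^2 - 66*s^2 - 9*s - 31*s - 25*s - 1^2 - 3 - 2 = -70*l^3 + l^2*(-163*s - 237) + l*(-120*s^2 - 327*s - 83) - 27*s^3 - 102*s^2 - 65*s - 6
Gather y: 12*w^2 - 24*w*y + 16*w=12*w^2 - 24*w*y + 16*w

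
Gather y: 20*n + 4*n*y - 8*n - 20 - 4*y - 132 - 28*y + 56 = 12*n + y*(4*n - 32) - 96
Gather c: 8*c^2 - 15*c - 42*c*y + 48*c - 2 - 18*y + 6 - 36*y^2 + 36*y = 8*c^2 + c*(33 - 42*y) - 36*y^2 + 18*y + 4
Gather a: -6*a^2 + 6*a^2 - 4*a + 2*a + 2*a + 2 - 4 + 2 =0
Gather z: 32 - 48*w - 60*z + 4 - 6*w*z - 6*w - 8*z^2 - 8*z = -54*w - 8*z^2 + z*(-6*w - 68) + 36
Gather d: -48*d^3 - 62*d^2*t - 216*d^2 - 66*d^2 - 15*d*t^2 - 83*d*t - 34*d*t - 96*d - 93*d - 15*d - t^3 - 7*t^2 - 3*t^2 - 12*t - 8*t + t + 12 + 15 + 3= -48*d^3 + d^2*(-62*t - 282) + d*(-15*t^2 - 117*t - 204) - t^3 - 10*t^2 - 19*t + 30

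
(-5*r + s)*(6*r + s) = -30*r^2 + r*s + s^2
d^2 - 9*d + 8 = (d - 8)*(d - 1)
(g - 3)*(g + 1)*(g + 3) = g^3 + g^2 - 9*g - 9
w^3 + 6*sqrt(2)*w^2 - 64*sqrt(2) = (w - 2*sqrt(2))*(w + 4*sqrt(2))^2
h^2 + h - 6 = (h - 2)*(h + 3)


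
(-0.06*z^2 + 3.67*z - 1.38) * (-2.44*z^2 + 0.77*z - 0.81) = 0.1464*z^4 - 9.001*z^3 + 6.2417*z^2 - 4.0353*z + 1.1178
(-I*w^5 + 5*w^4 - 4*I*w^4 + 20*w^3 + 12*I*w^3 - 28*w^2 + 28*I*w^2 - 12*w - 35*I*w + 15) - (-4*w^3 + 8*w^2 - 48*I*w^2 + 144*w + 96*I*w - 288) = -I*w^5 + 5*w^4 - 4*I*w^4 + 24*w^3 + 12*I*w^3 - 36*w^2 + 76*I*w^2 - 156*w - 131*I*w + 303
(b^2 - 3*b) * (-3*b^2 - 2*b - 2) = -3*b^4 + 7*b^3 + 4*b^2 + 6*b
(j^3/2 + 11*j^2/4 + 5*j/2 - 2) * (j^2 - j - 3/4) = j^5/2 + 9*j^4/4 - 5*j^3/8 - 105*j^2/16 + j/8 + 3/2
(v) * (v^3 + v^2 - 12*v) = v^4 + v^3 - 12*v^2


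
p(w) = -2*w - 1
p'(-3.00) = -2.00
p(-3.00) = 5.00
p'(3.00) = -2.00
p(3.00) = -7.00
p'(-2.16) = -2.00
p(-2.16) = 3.32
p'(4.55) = -2.00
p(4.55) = -10.10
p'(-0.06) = -2.00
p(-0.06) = -0.88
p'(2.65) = -2.00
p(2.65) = -6.30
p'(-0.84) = -2.00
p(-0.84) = 0.68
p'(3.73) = -2.00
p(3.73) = -8.46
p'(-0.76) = -2.00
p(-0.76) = 0.52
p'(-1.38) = -2.00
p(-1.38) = 1.76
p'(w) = -2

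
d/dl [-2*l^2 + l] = 1 - 4*l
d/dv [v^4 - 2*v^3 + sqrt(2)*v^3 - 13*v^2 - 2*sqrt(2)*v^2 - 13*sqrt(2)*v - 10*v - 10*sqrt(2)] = 4*v^3 - 6*v^2 + 3*sqrt(2)*v^2 - 26*v - 4*sqrt(2)*v - 13*sqrt(2) - 10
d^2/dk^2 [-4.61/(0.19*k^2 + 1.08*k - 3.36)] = (0.332842*k^2 + 1.891944*k - 4.61*(0.38*k + 1.08)*(0.76*k + 2.16) - 5.886048)/(0.19*k^2 + 1.08*k - 3.36)^3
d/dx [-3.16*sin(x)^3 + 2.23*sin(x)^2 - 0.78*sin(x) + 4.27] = (-9.48*sin(x)^2 + 4.46*sin(x) - 0.78)*cos(x)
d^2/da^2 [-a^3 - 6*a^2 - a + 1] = -6*a - 12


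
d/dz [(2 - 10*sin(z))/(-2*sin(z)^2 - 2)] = (2*sin(z) + 5*cos(z)^2)*cos(z)/(sin(z)^2 + 1)^2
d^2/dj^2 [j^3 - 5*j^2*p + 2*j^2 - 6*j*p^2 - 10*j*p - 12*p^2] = 6*j - 10*p + 4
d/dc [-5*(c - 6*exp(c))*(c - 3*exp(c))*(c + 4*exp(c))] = 25*c^2*exp(c) - 15*c^2 + 180*c*exp(2*c) + 50*c*exp(c) - 1080*exp(3*c) + 90*exp(2*c)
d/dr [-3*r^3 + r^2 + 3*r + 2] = -9*r^2 + 2*r + 3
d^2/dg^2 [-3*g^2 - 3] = -6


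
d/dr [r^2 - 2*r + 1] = 2*r - 2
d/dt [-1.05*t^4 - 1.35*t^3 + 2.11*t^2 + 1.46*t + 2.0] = -4.2*t^3 - 4.05*t^2 + 4.22*t + 1.46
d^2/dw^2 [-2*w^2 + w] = -4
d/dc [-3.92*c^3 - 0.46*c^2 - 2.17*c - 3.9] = -11.76*c^2 - 0.92*c - 2.17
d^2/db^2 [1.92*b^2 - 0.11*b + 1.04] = 3.84000000000000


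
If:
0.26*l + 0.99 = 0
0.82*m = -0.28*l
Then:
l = -3.81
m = 1.30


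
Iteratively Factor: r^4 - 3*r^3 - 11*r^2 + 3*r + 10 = (r + 2)*(r^3 - 5*r^2 - r + 5) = (r - 1)*(r + 2)*(r^2 - 4*r - 5) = (r - 1)*(r + 1)*(r + 2)*(r - 5)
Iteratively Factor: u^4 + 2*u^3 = (u)*(u^3 + 2*u^2) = u*(u + 2)*(u^2) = u^2*(u + 2)*(u)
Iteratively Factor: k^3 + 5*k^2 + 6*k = (k)*(k^2 + 5*k + 6) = k*(k + 3)*(k + 2)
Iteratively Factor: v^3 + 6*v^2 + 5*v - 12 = (v - 1)*(v^2 + 7*v + 12) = (v - 1)*(v + 4)*(v + 3)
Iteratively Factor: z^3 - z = (z)*(z^2 - 1) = z*(z + 1)*(z - 1)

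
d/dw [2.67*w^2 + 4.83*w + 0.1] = 5.34*w + 4.83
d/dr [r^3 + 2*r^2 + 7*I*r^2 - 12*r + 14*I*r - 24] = 3*r^2 + r*(4 + 14*I) - 12 + 14*I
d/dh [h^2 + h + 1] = 2*h + 1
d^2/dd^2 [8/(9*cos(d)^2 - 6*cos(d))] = 4*(-18*(1 - cos(2*d))^2 - 45*cos(d) - 22*cos(2*d) + 9*cos(3*d) + 66)/(3*(3*cos(d) - 2)^3*cos(d)^3)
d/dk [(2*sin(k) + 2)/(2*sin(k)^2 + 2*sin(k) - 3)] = 2*(-4*sin(k) + cos(2*k) - 6)*cos(k)/(2*sin(k) - cos(2*k) - 2)^2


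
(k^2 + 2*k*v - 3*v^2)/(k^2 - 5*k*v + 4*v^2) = (-k - 3*v)/(-k + 4*v)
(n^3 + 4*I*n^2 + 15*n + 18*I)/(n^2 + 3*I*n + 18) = n + I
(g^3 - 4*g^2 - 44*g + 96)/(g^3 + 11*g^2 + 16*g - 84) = (g - 8)/(g + 7)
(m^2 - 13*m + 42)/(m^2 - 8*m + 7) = (m - 6)/(m - 1)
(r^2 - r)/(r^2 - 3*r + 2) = r/(r - 2)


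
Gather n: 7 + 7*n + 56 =7*n + 63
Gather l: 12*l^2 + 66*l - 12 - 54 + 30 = 12*l^2 + 66*l - 36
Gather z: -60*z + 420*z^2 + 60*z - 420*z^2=0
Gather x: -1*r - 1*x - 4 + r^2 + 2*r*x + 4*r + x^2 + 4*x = r^2 + 3*r + x^2 + x*(2*r + 3) - 4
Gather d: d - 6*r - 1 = d - 6*r - 1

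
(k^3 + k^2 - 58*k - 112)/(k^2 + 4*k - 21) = (k^2 - 6*k - 16)/(k - 3)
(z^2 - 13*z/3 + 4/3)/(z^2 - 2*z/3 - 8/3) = (-3*z^2 + 13*z - 4)/(-3*z^2 + 2*z + 8)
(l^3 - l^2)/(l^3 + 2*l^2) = (l - 1)/(l + 2)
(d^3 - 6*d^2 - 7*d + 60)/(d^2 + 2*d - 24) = (d^2 - 2*d - 15)/(d + 6)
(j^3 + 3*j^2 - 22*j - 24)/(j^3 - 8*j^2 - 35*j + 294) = (j^2 - 3*j - 4)/(j^2 - 14*j + 49)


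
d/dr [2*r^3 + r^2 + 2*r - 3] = 6*r^2 + 2*r + 2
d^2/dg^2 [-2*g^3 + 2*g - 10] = -12*g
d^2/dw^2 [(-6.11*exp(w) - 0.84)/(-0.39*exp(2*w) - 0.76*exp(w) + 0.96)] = (0.929331*exp(4*w) - 1.299948*exp(3*w) + 14.472432*exp(2*w) + 6.201024*exp(w) + 6.24384)*exp(w)/(0.059319*exp(6*w) + 0.346788*exp(5*w) + 0.237744*exp(4*w) - 1.268288*exp(3*w) - 0.585216*exp(2*w) + 2.101248*exp(w) - 0.884736)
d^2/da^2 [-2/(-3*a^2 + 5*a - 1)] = 4*(-9*a^2 + 15*a + (6*a - 5)^2 - 3)/(3*a^2 - 5*a + 1)^3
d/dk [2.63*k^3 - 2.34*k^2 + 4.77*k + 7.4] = 7.89*k^2 - 4.68*k + 4.77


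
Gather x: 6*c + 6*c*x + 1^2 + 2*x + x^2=6*c + x^2 + x*(6*c + 2) + 1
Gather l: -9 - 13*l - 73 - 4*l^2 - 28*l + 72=-4*l^2 - 41*l - 10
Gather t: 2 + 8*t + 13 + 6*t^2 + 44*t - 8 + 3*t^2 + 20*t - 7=9*t^2 + 72*t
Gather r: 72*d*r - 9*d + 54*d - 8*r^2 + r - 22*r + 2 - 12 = 45*d - 8*r^2 + r*(72*d - 21) - 10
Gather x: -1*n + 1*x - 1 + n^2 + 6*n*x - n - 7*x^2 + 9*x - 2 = n^2 - 2*n - 7*x^2 + x*(6*n + 10) - 3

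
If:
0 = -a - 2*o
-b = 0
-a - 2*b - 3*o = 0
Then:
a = 0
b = 0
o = 0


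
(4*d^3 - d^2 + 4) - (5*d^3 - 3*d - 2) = -d^3 - d^2 + 3*d + 6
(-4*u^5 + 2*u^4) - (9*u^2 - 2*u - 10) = -4*u^5 + 2*u^4 - 9*u^2 + 2*u + 10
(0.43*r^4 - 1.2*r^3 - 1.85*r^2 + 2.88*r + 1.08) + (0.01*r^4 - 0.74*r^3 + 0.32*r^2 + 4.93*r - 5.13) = 0.44*r^4 - 1.94*r^3 - 1.53*r^2 + 7.81*r - 4.05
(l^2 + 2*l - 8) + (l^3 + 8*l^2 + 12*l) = l^3 + 9*l^2 + 14*l - 8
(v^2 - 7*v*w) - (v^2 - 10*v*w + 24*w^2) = 3*v*w - 24*w^2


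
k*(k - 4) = k^2 - 4*k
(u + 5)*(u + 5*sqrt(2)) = u^2 + 5*u + 5*sqrt(2)*u + 25*sqrt(2)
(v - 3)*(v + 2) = v^2 - v - 6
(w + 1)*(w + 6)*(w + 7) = w^3 + 14*w^2 + 55*w + 42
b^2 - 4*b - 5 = (b - 5)*(b + 1)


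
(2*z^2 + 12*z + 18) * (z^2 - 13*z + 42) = 2*z^4 - 14*z^3 - 54*z^2 + 270*z + 756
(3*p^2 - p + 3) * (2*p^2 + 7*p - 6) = 6*p^4 + 19*p^3 - 19*p^2 + 27*p - 18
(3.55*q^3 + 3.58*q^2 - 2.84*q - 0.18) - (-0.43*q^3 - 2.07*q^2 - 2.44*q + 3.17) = 3.98*q^3 + 5.65*q^2 - 0.4*q - 3.35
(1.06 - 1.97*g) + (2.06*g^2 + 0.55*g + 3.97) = 2.06*g^2 - 1.42*g + 5.03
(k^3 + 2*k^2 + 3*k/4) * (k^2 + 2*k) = k^5 + 4*k^4 + 19*k^3/4 + 3*k^2/2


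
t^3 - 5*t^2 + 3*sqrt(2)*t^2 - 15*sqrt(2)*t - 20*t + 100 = (t - 5)*(t - 2*sqrt(2))*(t + 5*sqrt(2))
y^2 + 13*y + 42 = (y + 6)*(y + 7)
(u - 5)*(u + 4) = u^2 - u - 20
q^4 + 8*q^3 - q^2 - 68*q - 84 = (q - 3)*(q + 2)^2*(q + 7)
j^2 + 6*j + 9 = (j + 3)^2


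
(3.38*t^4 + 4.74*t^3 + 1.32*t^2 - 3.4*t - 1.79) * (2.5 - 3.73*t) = -12.6074*t^5 - 9.2302*t^4 + 6.9264*t^3 + 15.982*t^2 - 1.8233*t - 4.475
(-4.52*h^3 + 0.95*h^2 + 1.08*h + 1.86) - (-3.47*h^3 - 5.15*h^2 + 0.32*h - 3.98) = -1.05*h^3 + 6.1*h^2 + 0.76*h + 5.84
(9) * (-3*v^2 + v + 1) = -27*v^2 + 9*v + 9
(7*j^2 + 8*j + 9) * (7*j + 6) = 49*j^3 + 98*j^2 + 111*j + 54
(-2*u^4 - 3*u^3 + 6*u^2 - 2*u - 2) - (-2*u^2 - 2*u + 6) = -2*u^4 - 3*u^3 + 8*u^2 - 8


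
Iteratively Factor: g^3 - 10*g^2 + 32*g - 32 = (g - 2)*(g^2 - 8*g + 16) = (g - 4)*(g - 2)*(g - 4)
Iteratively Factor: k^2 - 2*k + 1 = (k - 1)*(k - 1)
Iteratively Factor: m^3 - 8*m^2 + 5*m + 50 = (m - 5)*(m^2 - 3*m - 10) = (m - 5)*(m + 2)*(m - 5)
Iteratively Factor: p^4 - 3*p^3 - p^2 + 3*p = (p + 1)*(p^3 - 4*p^2 + 3*p) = (p - 3)*(p + 1)*(p^2 - p) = (p - 3)*(p - 1)*(p + 1)*(p)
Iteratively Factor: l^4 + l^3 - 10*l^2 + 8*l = (l - 2)*(l^3 + 3*l^2 - 4*l) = (l - 2)*(l + 4)*(l^2 - l) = (l - 2)*(l - 1)*(l + 4)*(l)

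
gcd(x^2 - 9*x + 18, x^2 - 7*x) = 1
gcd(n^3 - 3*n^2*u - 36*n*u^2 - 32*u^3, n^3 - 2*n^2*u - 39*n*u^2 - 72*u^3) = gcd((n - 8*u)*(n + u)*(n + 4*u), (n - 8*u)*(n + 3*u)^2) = -n + 8*u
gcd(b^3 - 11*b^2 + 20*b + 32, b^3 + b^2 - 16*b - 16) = b^2 - 3*b - 4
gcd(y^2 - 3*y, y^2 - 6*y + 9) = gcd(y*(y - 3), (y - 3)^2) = y - 3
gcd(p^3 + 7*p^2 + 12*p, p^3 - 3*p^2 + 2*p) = p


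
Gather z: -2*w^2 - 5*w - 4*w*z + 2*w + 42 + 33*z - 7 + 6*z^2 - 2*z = -2*w^2 - 3*w + 6*z^2 + z*(31 - 4*w) + 35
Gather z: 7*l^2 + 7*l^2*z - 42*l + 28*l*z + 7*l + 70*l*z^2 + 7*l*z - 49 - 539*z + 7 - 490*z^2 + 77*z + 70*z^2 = 7*l^2 - 35*l + z^2*(70*l - 420) + z*(7*l^2 + 35*l - 462) - 42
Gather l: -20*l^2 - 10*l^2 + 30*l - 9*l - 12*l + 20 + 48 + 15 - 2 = -30*l^2 + 9*l + 81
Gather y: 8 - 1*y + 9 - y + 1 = 18 - 2*y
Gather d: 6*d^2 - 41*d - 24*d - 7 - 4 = 6*d^2 - 65*d - 11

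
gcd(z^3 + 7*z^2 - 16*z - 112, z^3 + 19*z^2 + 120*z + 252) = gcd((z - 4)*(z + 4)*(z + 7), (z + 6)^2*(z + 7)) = z + 7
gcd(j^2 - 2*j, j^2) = j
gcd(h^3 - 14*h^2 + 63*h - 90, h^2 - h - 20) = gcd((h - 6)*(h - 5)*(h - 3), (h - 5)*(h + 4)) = h - 5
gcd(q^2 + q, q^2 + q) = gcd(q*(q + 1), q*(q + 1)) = q^2 + q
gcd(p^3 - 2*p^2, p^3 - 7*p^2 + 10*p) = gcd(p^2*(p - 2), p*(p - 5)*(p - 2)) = p^2 - 2*p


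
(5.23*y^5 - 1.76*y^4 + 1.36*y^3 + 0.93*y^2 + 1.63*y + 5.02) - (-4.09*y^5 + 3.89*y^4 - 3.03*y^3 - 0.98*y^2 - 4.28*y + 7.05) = 9.32*y^5 - 5.65*y^4 + 4.39*y^3 + 1.91*y^2 + 5.91*y - 2.03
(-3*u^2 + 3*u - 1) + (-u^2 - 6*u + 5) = -4*u^2 - 3*u + 4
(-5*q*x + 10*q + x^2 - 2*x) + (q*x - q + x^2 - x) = -4*q*x + 9*q + 2*x^2 - 3*x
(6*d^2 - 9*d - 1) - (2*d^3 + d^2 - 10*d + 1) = -2*d^3 + 5*d^2 + d - 2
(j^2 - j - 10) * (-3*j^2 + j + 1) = -3*j^4 + 4*j^3 + 30*j^2 - 11*j - 10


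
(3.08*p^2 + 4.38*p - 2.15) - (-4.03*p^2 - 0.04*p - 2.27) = 7.11*p^2 + 4.42*p + 0.12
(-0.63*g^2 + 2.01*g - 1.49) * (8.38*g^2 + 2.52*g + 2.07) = -5.2794*g^4 + 15.2562*g^3 - 8.7251*g^2 + 0.405899999999999*g - 3.0843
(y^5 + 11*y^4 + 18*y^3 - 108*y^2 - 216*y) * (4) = 4*y^5 + 44*y^4 + 72*y^3 - 432*y^2 - 864*y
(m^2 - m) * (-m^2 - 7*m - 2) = -m^4 - 6*m^3 + 5*m^2 + 2*m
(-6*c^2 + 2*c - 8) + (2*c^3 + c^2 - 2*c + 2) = 2*c^3 - 5*c^2 - 6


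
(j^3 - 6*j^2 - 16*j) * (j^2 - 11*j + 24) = j^5 - 17*j^4 + 74*j^3 + 32*j^2 - 384*j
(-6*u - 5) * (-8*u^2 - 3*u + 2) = 48*u^3 + 58*u^2 + 3*u - 10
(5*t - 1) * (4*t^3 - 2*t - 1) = 20*t^4 - 4*t^3 - 10*t^2 - 3*t + 1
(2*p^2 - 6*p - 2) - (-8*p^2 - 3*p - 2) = 10*p^2 - 3*p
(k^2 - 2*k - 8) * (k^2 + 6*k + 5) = k^4 + 4*k^3 - 15*k^2 - 58*k - 40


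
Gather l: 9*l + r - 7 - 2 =9*l + r - 9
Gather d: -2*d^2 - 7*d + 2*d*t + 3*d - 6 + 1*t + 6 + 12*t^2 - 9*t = -2*d^2 + d*(2*t - 4) + 12*t^2 - 8*t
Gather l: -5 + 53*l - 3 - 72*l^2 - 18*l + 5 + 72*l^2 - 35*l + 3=0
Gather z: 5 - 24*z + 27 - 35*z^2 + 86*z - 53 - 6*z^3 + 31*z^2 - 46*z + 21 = -6*z^3 - 4*z^2 + 16*z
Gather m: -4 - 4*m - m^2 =-m^2 - 4*m - 4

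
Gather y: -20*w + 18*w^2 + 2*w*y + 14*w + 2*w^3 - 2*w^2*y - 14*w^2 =2*w^3 + 4*w^2 - 6*w + y*(-2*w^2 + 2*w)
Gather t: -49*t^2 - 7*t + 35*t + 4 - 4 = -49*t^2 + 28*t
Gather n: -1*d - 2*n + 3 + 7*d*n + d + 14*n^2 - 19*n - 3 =14*n^2 + n*(7*d - 21)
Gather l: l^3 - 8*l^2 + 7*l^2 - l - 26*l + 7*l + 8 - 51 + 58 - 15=l^3 - l^2 - 20*l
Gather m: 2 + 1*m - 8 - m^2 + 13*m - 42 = -m^2 + 14*m - 48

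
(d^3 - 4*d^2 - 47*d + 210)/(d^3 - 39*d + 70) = (d - 6)/(d - 2)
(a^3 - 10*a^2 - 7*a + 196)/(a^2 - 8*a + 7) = (a^2 - 3*a - 28)/(a - 1)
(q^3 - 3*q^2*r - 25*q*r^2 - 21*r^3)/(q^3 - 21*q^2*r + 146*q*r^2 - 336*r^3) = (q^2 + 4*q*r + 3*r^2)/(q^2 - 14*q*r + 48*r^2)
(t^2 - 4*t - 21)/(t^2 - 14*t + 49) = (t + 3)/(t - 7)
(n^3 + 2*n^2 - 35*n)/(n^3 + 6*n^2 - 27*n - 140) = n/(n + 4)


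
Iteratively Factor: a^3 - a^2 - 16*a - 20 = (a + 2)*(a^2 - 3*a - 10) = (a - 5)*(a + 2)*(a + 2)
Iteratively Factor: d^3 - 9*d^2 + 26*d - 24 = (d - 4)*(d^2 - 5*d + 6) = (d - 4)*(d - 2)*(d - 3)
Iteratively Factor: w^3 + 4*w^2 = (w + 4)*(w^2) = w*(w + 4)*(w)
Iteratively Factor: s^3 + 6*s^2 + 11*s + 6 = (s + 1)*(s^2 + 5*s + 6) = (s + 1)*(s + 3)*(s + 2)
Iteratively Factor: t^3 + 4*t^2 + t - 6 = (t + 3)*(t^2 + t - 2) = (t - 1)*(t + 3)*(t + 2)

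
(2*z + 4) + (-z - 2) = z + 2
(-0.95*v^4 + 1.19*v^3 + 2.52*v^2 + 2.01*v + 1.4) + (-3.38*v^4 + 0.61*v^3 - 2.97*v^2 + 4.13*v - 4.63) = -4.33*v^4 + 1.8*v^3 - 0.45*v^2 + 6.14*v - 3.23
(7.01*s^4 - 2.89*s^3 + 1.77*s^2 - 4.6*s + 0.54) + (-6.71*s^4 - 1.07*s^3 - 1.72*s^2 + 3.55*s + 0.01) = 0.3*s^4 - 3.96*s^3 + 0.05*s^2 - 1.05*s + 0.55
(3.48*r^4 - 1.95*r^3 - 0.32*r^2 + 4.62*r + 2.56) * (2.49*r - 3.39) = 8.6652*r^5 - 16.6527*r^4 + 5.8137*r^3 + 12.5886*r^2 - 9.2874*r - 8.6784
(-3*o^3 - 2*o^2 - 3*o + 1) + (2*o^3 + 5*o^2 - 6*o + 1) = -o^3 + 3*o^2 - 9*o + 2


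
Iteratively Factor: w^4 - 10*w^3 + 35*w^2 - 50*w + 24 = (w - 1)*(w^3 - 9*w^2 + 26*w - 24) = (w - 4)*(w - 1)*(w^2 - 5*w + 6) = (w - 4)*(w - 3)*(w - 1)*(w - 2)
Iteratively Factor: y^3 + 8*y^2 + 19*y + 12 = (y + 1)*(y^2 + 7*y + 12) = (y + 1)*(y + 4)*(y + 3)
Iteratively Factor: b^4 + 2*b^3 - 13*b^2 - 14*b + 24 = (b + 2)*(b^3 - 13*b + 12) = (b - 3)*(b + 2)*(b^2 + 3*b - 4) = (b - 3)*(b - 1)*(b + 2)*(b + 4)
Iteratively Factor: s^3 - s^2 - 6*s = (s + 2)*(s^2 - 3*s) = s*(s + 2)*(s - 3)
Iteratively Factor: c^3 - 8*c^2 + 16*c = (c - 4)*(c^2 - 4*c) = c*(c - 4)*(c - 4)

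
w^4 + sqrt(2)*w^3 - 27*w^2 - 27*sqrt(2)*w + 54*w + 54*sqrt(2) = (w - 3)^2*(w + 6)*(w + sqrt(2))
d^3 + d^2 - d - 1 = (d - 1)*(d + 1)^2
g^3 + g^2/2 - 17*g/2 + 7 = (g - 2)*(g - 1)*(g + 7/2)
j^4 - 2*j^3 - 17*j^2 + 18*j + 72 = (j - 4)*(j - 3)*(j + 2)*(j + 3)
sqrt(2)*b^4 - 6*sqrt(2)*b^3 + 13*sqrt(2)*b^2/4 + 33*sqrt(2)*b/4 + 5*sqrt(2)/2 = (b - 5)*(b - 2)*(b + 1/2)*(sqrt(2)*b + sqrt(2)/2)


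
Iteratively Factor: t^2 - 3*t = (t)*(t - 3)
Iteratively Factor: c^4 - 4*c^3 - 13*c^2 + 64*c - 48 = (c - 1)*(c^3 - 3*c^2 - 16*c + 48) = (c - 4)*(c - 1)*(c^2 + c - 12) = (c - 4)*(c - 1)*(c + 4)*(c - 3)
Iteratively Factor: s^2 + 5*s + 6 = (s + 3)*(s + 2)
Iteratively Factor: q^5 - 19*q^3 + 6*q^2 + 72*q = (q)*(q^4 - 19*q^2 + 6*q + 72) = q*(q + 4)*(q^3 - 4*q^2 - 3*q + 18) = q*(q - 3)*(q + 4)*(q^2 - q - 6) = q*(q - 3)*(q + 2)*(q + 4)*(q - 3)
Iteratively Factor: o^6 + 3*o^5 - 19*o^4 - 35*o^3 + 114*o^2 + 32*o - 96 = (o - 3)*(o^5 + 6*o^4 - o^3 - 38*o^2 + 32) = (o - 3)*(o + 4)*(o^4 + 2*o^3 - 9*o^2 - 2*o + 8) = (o - 3)*(o - 2)*(o + 4)*(o^3 + 4*o^2 - o - 4) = (o - 3)*(o - 2)*(o + 4)^2*(o^2 - 1) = (o - 3)*(o - 2)*(o + 1)*(o + 4)^2*(o - 1)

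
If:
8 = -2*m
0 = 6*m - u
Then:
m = -4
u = -24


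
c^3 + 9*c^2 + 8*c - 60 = (c - 2)*(c + 5)*(c + 6)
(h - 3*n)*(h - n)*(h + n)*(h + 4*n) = h^4 + h^3*n - 13*h^2*n^2 - h*n^3 + 12*n^4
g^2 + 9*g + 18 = (g + 3)*(g + 6)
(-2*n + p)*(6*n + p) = -12*n^2 + 4*n*p + p^2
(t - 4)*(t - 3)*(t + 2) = t^3 - 5*t^2 - 2*t + 24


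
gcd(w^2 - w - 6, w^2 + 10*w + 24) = 1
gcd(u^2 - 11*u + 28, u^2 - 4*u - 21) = u - 7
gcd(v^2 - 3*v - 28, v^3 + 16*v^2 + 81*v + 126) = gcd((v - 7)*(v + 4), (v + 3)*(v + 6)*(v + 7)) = 1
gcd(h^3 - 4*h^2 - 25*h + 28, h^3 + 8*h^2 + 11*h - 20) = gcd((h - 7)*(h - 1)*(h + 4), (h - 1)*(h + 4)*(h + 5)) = h^2 + 3*h - 4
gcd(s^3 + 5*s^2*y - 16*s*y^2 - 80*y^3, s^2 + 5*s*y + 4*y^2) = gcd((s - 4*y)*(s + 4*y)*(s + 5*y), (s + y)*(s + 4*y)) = s + 4*y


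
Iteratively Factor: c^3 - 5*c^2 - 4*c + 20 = (c + 2)*(c^2 - 7*c + 10) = (c - 2)*(c + 2)*(c - 5)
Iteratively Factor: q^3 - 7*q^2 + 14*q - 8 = (q - 4)*(q^2 - 3*q + 2) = (q - 4)*(q - 1)*(q - 2)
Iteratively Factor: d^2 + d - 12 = (d - 3)*(d + 4)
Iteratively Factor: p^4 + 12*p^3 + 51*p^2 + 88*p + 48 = (p + 3)*(p^3 + 9*p^2 + 24*p + 16) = (p + 3)*(p + 4)*(p^2 + 5*p + 4) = (p + 1)*(p + 3)*(p + 4)*(p + 4)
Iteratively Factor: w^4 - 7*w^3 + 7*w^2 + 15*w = (w + 1)*(w^3 - 8*w^2 + 15*w) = (w - 3)*(w + 1)*(w^2 - 5*w) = (w - 5)*(w - 3)*(w + 1)*(w)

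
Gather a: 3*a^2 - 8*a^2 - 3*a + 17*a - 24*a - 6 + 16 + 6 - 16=-5*a^2 - 10*a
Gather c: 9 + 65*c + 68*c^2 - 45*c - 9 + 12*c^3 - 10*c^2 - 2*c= 12*c^3 + 58*c^2 + 18*c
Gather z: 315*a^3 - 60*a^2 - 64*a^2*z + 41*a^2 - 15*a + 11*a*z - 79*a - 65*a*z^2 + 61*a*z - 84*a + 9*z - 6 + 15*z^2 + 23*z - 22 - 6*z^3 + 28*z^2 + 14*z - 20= 315*a^3 - 19*a^2 - 178*a - 6*z^3 + z^2*(43 - 65*a) + z*(-64*a^2 + 72*a + 46) - 48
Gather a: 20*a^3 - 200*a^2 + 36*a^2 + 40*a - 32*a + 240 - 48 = 20*a^3 - 164*a^2 + 8*a + 192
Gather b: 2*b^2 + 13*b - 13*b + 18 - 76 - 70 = 2*b^2 - 128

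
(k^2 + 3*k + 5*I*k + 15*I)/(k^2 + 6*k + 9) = (k + 5*I)/(k + 3)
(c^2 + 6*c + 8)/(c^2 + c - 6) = (c^2 + 6*c + 8)/(c^2 + c - 6)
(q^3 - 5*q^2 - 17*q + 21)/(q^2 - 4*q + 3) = (q^2 - 4*q - 21)/(q - 3)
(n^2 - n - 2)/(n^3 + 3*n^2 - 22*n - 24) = (n - 2)/(n^2 + 2*n - 24)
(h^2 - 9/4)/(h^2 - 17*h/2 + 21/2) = (h + 3/2)/(h - 7)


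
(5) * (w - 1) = 5*w - 5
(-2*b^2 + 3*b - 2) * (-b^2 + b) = 2*b^4 - 5*b^3 + 5*b^2 - 2*b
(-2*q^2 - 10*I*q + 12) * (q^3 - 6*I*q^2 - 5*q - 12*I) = -2*q^5 + 2*I*q^4 - 38*q^3 + 2*I*q^2 - 180*q - 144*I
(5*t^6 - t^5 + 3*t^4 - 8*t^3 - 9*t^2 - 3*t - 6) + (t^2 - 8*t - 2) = 5*t^6 - t^5 + 3*t^4 - 8*t^3 - 8*t^2 - 11*t - 8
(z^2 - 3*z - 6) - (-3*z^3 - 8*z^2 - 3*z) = 3*z^3 + 9*z^2 - 6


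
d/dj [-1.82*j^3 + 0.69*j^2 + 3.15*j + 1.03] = -5.46*j^2 + 1.38*j + 3.15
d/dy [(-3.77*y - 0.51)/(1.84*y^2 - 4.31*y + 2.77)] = (6.9368*y^2 + 1.8768*y - 12.641)/(3.3856*y^4 - 15.8608*y^3 + 28.7697*y^2 - 23.8774*y + 7.6729)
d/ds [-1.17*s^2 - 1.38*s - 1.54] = -2.34*s - 1.38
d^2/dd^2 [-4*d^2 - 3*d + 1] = -8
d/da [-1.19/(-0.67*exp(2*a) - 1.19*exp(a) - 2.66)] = (-1.5946*exp(a) - 1.4161)*exp(a)/(0.67*exp(2*a) + 1.19*exp(a) + 2.66)^2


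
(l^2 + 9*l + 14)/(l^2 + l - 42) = (l + 2)/(l - 6)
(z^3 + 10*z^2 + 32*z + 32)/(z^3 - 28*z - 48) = (z + 4)/(z - 6)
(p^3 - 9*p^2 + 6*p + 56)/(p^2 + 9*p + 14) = (p^2 - 11*p + 28)/(p + 7)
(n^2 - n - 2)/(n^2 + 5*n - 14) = (n + 1)/(n + 7)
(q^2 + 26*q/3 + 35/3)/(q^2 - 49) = (q + 5/3)/(q - 7)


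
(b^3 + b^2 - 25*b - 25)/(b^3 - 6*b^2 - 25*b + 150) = (b + 1)/(b - 6)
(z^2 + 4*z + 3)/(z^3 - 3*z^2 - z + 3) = (z + 3)/(z^2 - 4*z + 3)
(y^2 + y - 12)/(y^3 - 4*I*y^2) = (y^2 + y - 12)/(y^2*(y - 4*I))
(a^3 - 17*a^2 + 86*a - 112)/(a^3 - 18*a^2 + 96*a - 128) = (a - 7)/(a - 8)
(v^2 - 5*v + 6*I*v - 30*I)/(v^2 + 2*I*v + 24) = (v - 5)/(v - 4*I)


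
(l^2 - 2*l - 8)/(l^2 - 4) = (l - 4)/(l - 2)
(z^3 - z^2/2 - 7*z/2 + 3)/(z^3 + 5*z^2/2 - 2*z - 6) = (z - 1)/(z + 2)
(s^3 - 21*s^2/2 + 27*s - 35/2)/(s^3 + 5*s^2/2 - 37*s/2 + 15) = (s - 7)/(s + 6)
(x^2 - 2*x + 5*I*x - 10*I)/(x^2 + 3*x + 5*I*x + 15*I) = (x - 2)/(x + 3)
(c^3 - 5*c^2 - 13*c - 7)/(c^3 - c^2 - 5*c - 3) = (c - 7)/(c - 3)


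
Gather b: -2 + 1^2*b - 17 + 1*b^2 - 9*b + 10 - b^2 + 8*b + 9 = 0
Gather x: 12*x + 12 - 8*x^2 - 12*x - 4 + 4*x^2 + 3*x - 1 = -4*x^2 + 3*x + 7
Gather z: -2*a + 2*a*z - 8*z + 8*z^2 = -2*a + 8*z^2 + z*(2*a - 8)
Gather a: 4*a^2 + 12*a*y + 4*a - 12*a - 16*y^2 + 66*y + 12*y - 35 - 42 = 4*a^2 + a*(12*y - 8) - 16*y^2 + 78*y - 77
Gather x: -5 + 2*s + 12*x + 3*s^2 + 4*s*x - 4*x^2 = 3*s^2 + 2*s - 4*x^2 + x*(4*s + 12) - 5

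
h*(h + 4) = h^2 + 4*h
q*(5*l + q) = 5*l*q + q^2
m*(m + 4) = m^2 + 4*m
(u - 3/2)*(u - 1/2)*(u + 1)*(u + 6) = u^4 + 5*u^3 - 29*u^2/4 - 27*u/4 + 9/2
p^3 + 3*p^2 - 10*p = p*(p - 2)*(p + 5)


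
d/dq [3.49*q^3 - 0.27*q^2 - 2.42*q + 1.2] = 10.47*q^2 - 0.54*q - 2.42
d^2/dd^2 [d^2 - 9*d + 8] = 2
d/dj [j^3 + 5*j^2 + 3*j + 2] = 3*j^2 + 10*j + 3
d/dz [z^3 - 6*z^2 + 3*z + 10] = 3*z^2 - 12*z + 3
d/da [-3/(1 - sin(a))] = -3*cos(a)/(sin(a) - 1)^2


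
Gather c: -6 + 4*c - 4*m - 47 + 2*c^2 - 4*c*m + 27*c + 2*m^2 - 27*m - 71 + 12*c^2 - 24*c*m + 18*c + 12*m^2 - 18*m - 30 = 14*c^2 + c*(49 - 28*m) + 14*m^2 - 49*m - 154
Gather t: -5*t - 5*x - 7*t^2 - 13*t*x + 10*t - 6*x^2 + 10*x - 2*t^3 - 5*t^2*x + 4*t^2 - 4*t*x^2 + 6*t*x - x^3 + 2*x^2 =-2*t^3 + t^2*(-5*x - 3) + t*(-4*x^2 - 7*x + 5) - x^3 - 4*x^2 + 5*x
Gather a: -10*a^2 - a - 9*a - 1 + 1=-10*a^2 - 10*a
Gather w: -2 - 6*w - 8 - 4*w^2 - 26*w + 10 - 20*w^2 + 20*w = -24*w^2 - 12*w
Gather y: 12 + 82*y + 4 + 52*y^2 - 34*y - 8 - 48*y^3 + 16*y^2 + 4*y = -48*y^3 + 68*y^2 + 52*y + 8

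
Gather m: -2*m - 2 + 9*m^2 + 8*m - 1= 9*m^2 + 6*m - 3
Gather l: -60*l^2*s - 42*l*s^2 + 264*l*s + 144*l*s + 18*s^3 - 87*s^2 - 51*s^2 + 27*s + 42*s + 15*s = -60*l^2*s + l*(-42*s^2 + 408*s) + 18*s^3 - 138*s^2 + 84*s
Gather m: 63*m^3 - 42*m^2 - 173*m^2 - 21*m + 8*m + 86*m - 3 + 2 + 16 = 63*m^3 - 215*m^2 + 73*m + 15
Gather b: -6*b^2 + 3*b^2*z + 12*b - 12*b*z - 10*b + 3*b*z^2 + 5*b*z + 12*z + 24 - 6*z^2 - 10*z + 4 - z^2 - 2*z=b^2*(3*z - 6) + b*(3*z^2 - 7*z + 2) - 7*z^2 + 28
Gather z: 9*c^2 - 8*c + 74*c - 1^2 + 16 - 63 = 9*c^2 + 66*c - 48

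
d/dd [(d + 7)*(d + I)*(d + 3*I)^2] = 4*d^3 + d^2*(21 + 21*I) + d*(-30 + 98*I) - 105 - 9*I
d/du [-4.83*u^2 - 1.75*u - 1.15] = -9.66*u - 1.75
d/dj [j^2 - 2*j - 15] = 2*j - 2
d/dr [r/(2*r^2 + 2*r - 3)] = (-2*r^2 - 3)/(4*r^4 + 8*r^3 - 8*r^2 - 12*r + 9)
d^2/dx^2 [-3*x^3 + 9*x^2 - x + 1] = 18 - 18*x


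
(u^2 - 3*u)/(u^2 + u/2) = 2*(u - 3)/(2*u + 1)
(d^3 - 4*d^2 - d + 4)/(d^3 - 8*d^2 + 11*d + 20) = (d - 1)/(d - 5)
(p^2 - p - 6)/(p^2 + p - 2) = (p - 3)/(p - 1)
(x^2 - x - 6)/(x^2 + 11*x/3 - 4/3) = 3*(x^2 - x - 6)/(3*x^2 + 11*x - 4)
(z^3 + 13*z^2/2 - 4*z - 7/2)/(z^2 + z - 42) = (2*z^2 - z - 1)/(2*(z - 6))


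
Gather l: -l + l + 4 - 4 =0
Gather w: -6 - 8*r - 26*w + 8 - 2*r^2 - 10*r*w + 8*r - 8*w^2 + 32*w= -2*r^2 - 8*w^2 + w*(6 - 10*r) + 2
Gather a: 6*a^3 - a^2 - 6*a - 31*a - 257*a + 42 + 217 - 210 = 6*a^3 - a^2 - 294*a + 49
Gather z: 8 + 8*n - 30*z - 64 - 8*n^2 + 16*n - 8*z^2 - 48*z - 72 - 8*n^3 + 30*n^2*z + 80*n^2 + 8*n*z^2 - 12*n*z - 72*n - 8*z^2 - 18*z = -8*n^3 + 72*n^2 - 48*n + z^2*(8*n - 16) + z*(30*n^2 - 12*n - 96) - 128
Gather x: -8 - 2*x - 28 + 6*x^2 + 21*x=6*x^2 + 19*x - 36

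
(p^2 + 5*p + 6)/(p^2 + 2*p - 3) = (p + 2)/(p - 1)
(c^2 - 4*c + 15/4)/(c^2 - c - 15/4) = (2*c - 3)/(2*c + 3)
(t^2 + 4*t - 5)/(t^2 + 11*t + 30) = (t - 1)/(t + 6)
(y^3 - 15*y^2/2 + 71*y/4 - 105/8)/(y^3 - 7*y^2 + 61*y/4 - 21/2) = (y - 5/2)/(y - 2)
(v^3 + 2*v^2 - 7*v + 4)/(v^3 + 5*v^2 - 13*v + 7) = (v + 4)/(v + 7)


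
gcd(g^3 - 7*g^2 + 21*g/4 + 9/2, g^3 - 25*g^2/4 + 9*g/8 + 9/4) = g^2 - 11*g/2 - 3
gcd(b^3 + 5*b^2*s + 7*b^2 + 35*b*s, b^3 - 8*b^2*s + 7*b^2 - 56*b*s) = b^2 + 7*b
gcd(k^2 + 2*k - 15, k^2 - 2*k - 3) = k - 3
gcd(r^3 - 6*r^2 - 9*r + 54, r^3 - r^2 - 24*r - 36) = r^2 - 3*r - 18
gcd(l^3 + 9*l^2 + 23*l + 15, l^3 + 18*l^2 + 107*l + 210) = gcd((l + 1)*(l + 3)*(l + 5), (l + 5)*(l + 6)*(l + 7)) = l + 5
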